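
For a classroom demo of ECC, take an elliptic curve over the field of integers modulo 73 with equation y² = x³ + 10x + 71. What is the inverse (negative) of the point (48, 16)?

-(48, 16) = (48, -16 mod 73) = (48, 57).

(48, 57)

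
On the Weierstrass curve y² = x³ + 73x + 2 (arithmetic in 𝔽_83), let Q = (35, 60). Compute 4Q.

(30, 15)

Repeated addition: build up to 4Q.
2Q: tangent at (35, 60): λ = (3·35² + 73)/(2·60) ≡ 13/37. 37⁻¹ ≡ 9 (mod 83) since 37·9 = 333 ≡ 1, so λ ≡ 13·9 ≡ 34.
  x = λ² - 35 - 35 = 1156 - 70 ≡ 7; y = λ·(35 - 7) - 60 ≡ 62. → (7, 62)
3Q: (7, 62) + (35, 60). λ = (60 - 62)/(35 - 7) ≡ 81/28 mod 83. 28⁻¹ ≡ 3 (mod 83) since 28·3 = 84 ≡ 1, so λ ≡ 77.
  x = λ² - 7 - 35 = 5929 - 42 ≡ 77; y = λ·(7 - 77) - 62 ≡ 26. → (77, 26)
4Q: (77, 26) + (35, 60). λ = (60 - 26)/(35 - 77) ≡ 34/41 mod 83. 41⁻¹ ≡ 81 (mod 83) since 41·81 = 3321 ≡ 1, so λ ≡ 15.
  x = λ² - 77 - 35 = 225 - 112 ≡ 30; y = λ·(77 - 30) - 26 ≡ 15. → (30, 15)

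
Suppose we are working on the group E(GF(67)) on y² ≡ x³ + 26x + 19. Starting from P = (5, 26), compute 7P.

(12, 60)

Repeated addition: build up to 7P.
2P: tangent at (5, 26): λ = (3·5² + 26)/(2·26) ≡ 34/52. 52⁻¹ ≡ 58 (mod 67), so λ ≡ 34·58 ≡ 29.
  x = λ² - 5 - 5 = 841 - 10 ≡ 27; y = λ·(5 - 27) - 26 ≡ 6. → (27, 6)
3P: (27, 6) + (5, 26). λ = (26 - 6)/(5 - 27) ≡ 20/45 mod 67. 45⁻¹ ≡ 3 (mod 67), so λ ≡ 60.
  x = λ² - 27 - 5 = 3600 - 32 ≡ 17; y = λ·(27 - 17) - 6 ≡ 58. → (17, 58)
4P: (17, 58) + (5, 26). λ = (26 - 58)/(5 - 17) ≡ 35/55 mod 67. 55⁻¹ ≡ 39 (mod 67), so λ ≡ 25.
  x = λ² - 17 - 5 = 625 - 22 ≡ 0; y = λ·(17 - 0) - 58 ≡ 32. → (0, 32)
5P: (0, 32) + (5, 26). λ = (26 - 32)/(5 - 0) ≡ 61/5 mod 67. 5⁻¹ ≡ 27 (mod 67), so λ ≡ 39.
  x = λ² - 0 - 5 = 1521 - 5 ≡ 42; y = λ·(0 - 42) - 32 ≡ 5. → (42, 5)
6P: (42, 5) + (5, 26). λ = (26 - 5)/(5 - 42) ≡ 21/30 mod 67. 30⁻¹ ≡ 38 (mod 67), so λ ≡ 61.
  x = λ² - 42 - 5 = 3721 - 47 ≡ 56; y = λ·(42 - 56) - 5 ≡ 12. → (56, 12)
7P: (56, 12) + (5, 26). λ = (26 - 12)/(5 - 56) ≡ 14/16 mod 67. 16⁻¹ ≡ 21 (mod 67), so λ ≡ 26.
  x = λ² - 56 - 5 = 676 - 61 ≡ 12; y = λ·(56 - 12) - 12 ≡ 60. → (12, 60)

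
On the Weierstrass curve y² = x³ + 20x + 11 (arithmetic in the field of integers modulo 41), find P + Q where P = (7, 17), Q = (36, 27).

(34, 26)

(7, 17) + (36, 27). λ = (27 - 17)/(36 - 7) ≡ 10/29 mod 41. 29⁻¹ ≡ 17 (mod 41) since 29·17 = 493 ≡ 1, so λ ≡ 6.
  x = λ² - 7 - 36 = 36 - 43 ≡ 34; y = λ·(7 - 34) - 17 ≡ 26. → (34, 26)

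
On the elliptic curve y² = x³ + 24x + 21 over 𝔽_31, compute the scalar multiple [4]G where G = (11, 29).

Repeated addition: build up to 4G.
2G: tangent at (11, 29): λ = (3·11² + 24)/(2·29) ≡ 15/27. 27⁻¹ ≡ 23 (mod 31), so λ ≡ 15·23 ≡ 4.
  x = λ² - 11 - 11 = 16 - 22 ≡ 25; y = λ·(11 - 25) - 29 ≡ 8. → (25, 8)
3G: (25, 8) + (11, 29). λ = (29 - 8)/(11 - 25) ≡ 21/17 mod 31. 17⁻¹ ≡ 11 (mod 31) since 17·11 = 187 ≡ 1, so λ ≡ 14.
  x = λ² - 25 - 11 = 196 - 36 ≡ 5; y = λ·(25 - 5) - 8 ≡ 24. → (5, 24)
4G: (5, 24) + (11, 29). λ = (29 - 24)/(11 - 5) ≡ 5/6 mod 31. 6⁻¹ ≡ 26 (mod 31), so λ ≡ 6.
  x = λ² - 5 - 11 = 36 - 16 ≡ 20; y = λ·(5 - 20) - 24 ≡ 10. → (20, 10)

(20, 10)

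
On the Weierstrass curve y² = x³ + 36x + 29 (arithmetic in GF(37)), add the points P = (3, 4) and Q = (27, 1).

(18, 21)

(3, 4) + (27, 1). λ = (1 - 4)/(27 - 3) ≡ 34/24 mod 37. 24⁻¹ ≡ 17 (mod 37), so λ ≡ 23.
  x = λ² - 3 - 27 = 529 - 30 ≡ 18; y = λ·(3 - 18) - 4 ≡ 21. → (18, 21)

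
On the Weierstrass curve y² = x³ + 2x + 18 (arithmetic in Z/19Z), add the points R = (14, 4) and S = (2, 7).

(9, 9)

(14, 4) + (2, 7). λ = (7 - 4)/(2 - 14) ≡ 3/7 mod 19. 7⁻¹ ≡ 11 (mod 19), so λ ≡ 14.
  x = λ² - 14 - 2 = 196 - 16 ≡ 9; y = λ·(14 - 9) - 4 ≡ 9. → (9, 9)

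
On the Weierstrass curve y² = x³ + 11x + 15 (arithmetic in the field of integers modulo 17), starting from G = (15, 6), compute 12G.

Double-and-add on 12 = (1100)₂. Start with G = (15, 6) for the leading 1-bit.
double: tangent at (15, 6): λ = (3·15² + 11)/(2·6) ≡ 6/12. 12⁻¹ ≡ 10 (mod 17), so λ ≡ 6·10 ≡ 9.
  x = λ² - 15 - 15 = 81 - 30 ≡ 0; y = λ·(15 - 0) - 6 ≡ 10. → (0, 10)
add G: (0, 10) + (15, 6). λ = (6 - 10)/(15 - 0) ≡ 13/15 mod 17. 15⁻¹ ≡ 8 (mod 17) since 15·8 = 120 ≡ 1, so λ ≡ 2.
  x = λ² - 0 - 15 = 4 - 15 ≡ 6; y = λ·(0 - 6) - 10 ≡ 12. → (6, 12)
double: tangent at (6, 12): λ = (3·6² + 11)/(2·12) ≡ 0/7. 7⁻¹ ≡ 5 (mod 17), so λ ≡ 0·5 ≡ 0.
  x = λ² - 6 - 6 = 0 - 12 ≡ 5; y = λ·(6 - 5) - 12 ≡ 5. → (5, 5)
double: tangent at (5, 5): λ = (3·5² + 11)/(2·5) ≡ 1/10. 10⁻¹ ≡ 12 (mod 17) since 10·12 = 120 ≡ 1, so λ ≡ 1·12 ≡ 12.
  x = λ² - 5 - 5 = 144 - 10 ≡ 15; y = λ·(5 - 15) - 5 ≡ 11. → (15, 11)

(15, 11)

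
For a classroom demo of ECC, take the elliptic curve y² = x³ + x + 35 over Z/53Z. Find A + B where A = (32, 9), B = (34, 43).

(11, 30)

(32, 9) + (34, 43). λ = (43 - 9)/(34 - 32) ≡ 34/2 mod 53. 2⁻¹ ≡ 27 (mod 53) since 2·27 = 54 ≡ 1, so λ ≡ 17.
  x = λ² - 32 - 34 = 289 - 66 ≡ 11; y = λ·(32 - 11) - 9 ≡ 30. → (11, 30)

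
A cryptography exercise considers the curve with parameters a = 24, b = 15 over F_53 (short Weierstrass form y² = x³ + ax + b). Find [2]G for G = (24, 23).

tangent at (24, 23): λ = (3·24² + 24)/(2·23) ≡ 3/46. 46⁻¹ ≡ 15 (mod 53) since 46·15 = 690 ≡ 1, so λ ≡ 3·15 ≡ 45.
  x = λ² - 24 - 24 = 2025 - 48 ≡ 16; y = λ·(24 - 16) - 23 ≡ 19. → (16, 19)

(16, 19)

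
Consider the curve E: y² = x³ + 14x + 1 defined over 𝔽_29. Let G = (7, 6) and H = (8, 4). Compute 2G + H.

(24, 26)

First 2G:
Repeated addition: build up to 2G.
2G: tangent at (7, 6): λ = (3·7² + 14)/(2·6) ≡ 16/12. 12⁻¹ ≡ 17 (mod 29) since 12·17 = 204 ≡ 1, so λ ≡ 16·17 ≡ 11.
  x = λ² - 7 - 7 = 121 - 14 ≡ 20; y = λ·(7 - 20) - 6 ≡ 25. → (20, 25)
2G = (20, 25).
Finally 2G + H:
(20, 25) + (8, 4). λ = (4 - 25)/(8 - 20) ≡ 8/17 mod 29. 17⁻¹ ≡ 12 (mod 29) since 17·12 = 204 ≡ 1, so λ ≡ 9.
  x = λ² - 20 - 8 = 81 - 28 ≡ 24; y = λ·(20 - 24) - 25 ≡ 26. → (24, 26)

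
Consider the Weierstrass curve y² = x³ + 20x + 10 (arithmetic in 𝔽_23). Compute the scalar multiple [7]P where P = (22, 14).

(22, 14)

Repeated addition: build up to 7P.
2P: tangent at (22, 14): λ = (3·22² + 20)/(2·14) ≡ 0/5. 5⁻¹ ≡ 14 (mod 23) since 5·14 = 70 ≡ 1, so λ ≡ 0·14 ≡ 0.
  x = λ² - 22 - 22 = 0 - 44 ≡ 2; y = λ·(22 - 2) - 14 ≡ 9. → (2, 9)
3P: (2, 9) + (22, 14). λ = (14 - 9)/(22 - 2) ≡ 5/20 mod 23. 20⁻¹ ≡ 15 (mod 23), so λ ≡ 6.
  x = λ² - 2 - 22 = 36 - 24 ≡ 12; y = λ·(2 - 12) - 9 ≡ 0. → (12, 0)
4P: (12, 0) + (22, 14). λ = (14 - 0)/(22 - 12) ≡ 14/10 mod 23. 10⁻¹ ≡ 7 (mod 23), so λ ≡ 6.
  x = λ² - 12 - 22 = 36 - 34 ≡ 2; y = λ·(12 - 2) - 0 ≡ 14. → (2, 14)
5P: (2, 14) + (22, 14). λ = (14 - 14)/(22 - 2) ≡ 0/20 mod 23. 20⁻¹ ≡ 15 (mod 23), so λ ≡ 0.
  x = λ² - 2 - 22 = 0 - 24 ≡ 22; y = λ·(2 - 22) - 14 ≡ 9. → (22, 9)
6P: (22, 9) + (22, 14): same x and y₁ ≡ -y₂, so the sum is O.
7P: O + (22, 14) = (22, 14) (identity).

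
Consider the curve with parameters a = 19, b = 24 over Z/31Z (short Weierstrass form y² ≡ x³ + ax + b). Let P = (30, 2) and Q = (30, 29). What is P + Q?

The two points share x = 30 and their y-coordinates satisfy 2 + 29 ≡ 0 (mod 31), so they are inverses. Their sum is 𝒪.

O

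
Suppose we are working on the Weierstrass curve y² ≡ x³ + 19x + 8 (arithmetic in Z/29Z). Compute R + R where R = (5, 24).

tangent at (5, 24): λ = (3·5² + 19)/(2·24) ≡ 7/19. 19⁻¹ ≡ 26 (mod 29), so λ ≡ 7·26 ≡ 8.
  x = λ² - 5 - 5 = 64 - 10 ≡ 25; y = λ·(5 - 25) - 24 ≡ 19. → (25, 19)

(25, 19)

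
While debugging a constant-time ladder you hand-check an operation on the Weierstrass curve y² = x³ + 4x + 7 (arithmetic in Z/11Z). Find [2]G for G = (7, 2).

tangent at (7, 2): λ = (3·7² + 4)/(2·2) ≡ 8/4. 4⁻¹ ≡ 3 (mod 11) since 4·3 = 12 ≡ 1, so λ ≡ 8·3 ≡ 2.
  x = λ² - 7 - 7 = 4 - 14 ≡ 1; y = λ·(7 - 1) - 2 ≡ 10. → (1, 10)

(1, 10)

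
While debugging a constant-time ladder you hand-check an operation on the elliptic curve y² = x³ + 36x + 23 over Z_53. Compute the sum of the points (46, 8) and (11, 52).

(36, 40)

(46, 8) + (11, 52). λ = (52 - 8)/(11 - 46) ≡ 44/18 mod 53. 18⁻¹ ≡ 3 (mod 53), so λ ≡ 26.
  x = λ² - 46 - 11 = 676 - 57 ≡ 36; y = λ·(46 - 36) - 8 ≡ 40. → (36, 40)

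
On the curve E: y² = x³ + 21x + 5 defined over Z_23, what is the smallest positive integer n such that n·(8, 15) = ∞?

2P: tangent at (8, 15): λ = (3·8² + 21)/(2·15) ≡ 6/7. 7⁻¹ ≡ 10 (mod 23), so λ ≡ 6·10 ≡ 14.
  x = λ² - 8 - 8 = 196 - 16 ≡ 19; y = λ·(8 - 19) - 15 ≡ 15. → (19, 15)
3P: (19, 15) + (8, 15). λ = (15 - 15)/(8 - 19) ≡ 0/12 mod 23. 12⁻¹ ≡ 2 (mod 23) since 12·2 = 24 ≡ 1, so λ ≡ 0.
  x = λ² - 19 - 8 = 0 - 27 ≡ 19; y = λ·(19 - 19) - 15 ≡ 8. → (19, 8)
4P: (19, 8) + (8, 15). λ = (15 - 8)/(8 - 19) ≡ 7/12 mod 23. 12⁻¹ ≡ 2 (mod 23), so λ ≡ 14.
  x = λ² - 19 - 8 = 196 - 27 ≡ 8; y = λ·(19 - 8) - 8 ≡ 8. → (8, 8)
5P: (8, 8) + (8, 15): same x and y₁ ≡ -y₂, so the sum is ∞.
5P = ∞, so the order is 5.

5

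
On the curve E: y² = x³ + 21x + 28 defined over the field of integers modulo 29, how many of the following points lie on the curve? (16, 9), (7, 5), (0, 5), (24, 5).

(16, 9): 9² ≡ 23, rhs ≡ 23 → on.
(7, 5): 5² ≡ 25, rhs ≡ 25 → on.
(0, 5): 5² ≡ 25, rhs ≡ 28 → off.
(24, 5): 5² ≡ 25, rhs ≡ 1 → off.

2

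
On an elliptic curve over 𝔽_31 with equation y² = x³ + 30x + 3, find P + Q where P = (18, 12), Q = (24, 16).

(18, 12) + (24, 16). λ = (16 - 12)/(24 - 18) ≡ 4/6 mod 31. 6⁻¹ ≡ 26 (mod 31), so λ ≡ 11.
  x = λ² - 18 - 24 = 121 - 42 ≡ 17; y = λ·(18 - 17) - 12 ≡ 30. → (17, 30)

(17, 30)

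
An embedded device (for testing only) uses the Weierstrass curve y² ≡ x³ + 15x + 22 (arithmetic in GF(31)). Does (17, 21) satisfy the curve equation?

y² = 21² ≡ 7; x³ + 15x + 22 = 5190 ≡ 13 (mod 31). 7 ≠ 13.

no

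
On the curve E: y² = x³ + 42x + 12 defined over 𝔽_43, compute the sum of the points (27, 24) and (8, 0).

(27, 24) + (8, 0). λ = (0 - 24)/(8 - 27) ≡ 19/24 mod 43. 24⁻¹ ≡ 9 (mod 43), so λ ≡ 42.
  x = λ² - 27 - 8 = 1764 - 35 ≡ 9; y = λ·(27 - 9) - 24 ≡ 1. → (9, 1)

(9, 1)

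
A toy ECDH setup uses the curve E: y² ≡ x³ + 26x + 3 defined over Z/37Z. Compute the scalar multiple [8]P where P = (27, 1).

(32, 28)

Repeated addition: build up to 8P.
2P: tangent at (27, 1): λ = (3·27² + 26)/(2·1) ≡ 30/2. 2⁻¹ ≡ 19 (mod 37), so λ ≡ 30·19 ≡ 15.
  x = λ² - 27 - 27 = 225 - 54 ≡ 23; y = λ·(27 - 23) - 1 ≡ 22. → (23, 22)
3P: (23, 22) + (27, 1). λ = (1 - 22)/(27 - 23) ≡ 16/4 mod 37. 4⁻¹ ≡ 28 (mod 37), so λ ≡ 4.
  x = λ² - 23 - 27 = 16 - 50 ≡ 3; y = λ·(23 - 3) - 22 ≡ 21. → (3, 21)
4P: (3, 21) + (27, 1). λ = (1 - 21)/(27 - 3) ≡ 17/24 mod 37. 24⁻¹ ≡ 17 (mod 37), so λ ≡ 30.
  x = λ² - 3 - 27 = 900 - 30 ≡ 19; y = λ·(3 - 19) - 21 ≡ 17. → (19, 17)
5P: (19, 17) + (27, 1). λ = (1 - 17)/(27 - 19) ≡ 21/8 mod 37. 8⁻¹ ≡ 14 (mod 37), so λ ≡ 35.
  x = λ² - 19 - 27 = 1225 - 46 ≡ 32; y = λ·(19 - 32) - 17 ≡ 9. → (32, 9)
6P: (32, 9) + (27, 1). λ = (1 - 9)/(27 - 32) ≡ 29/32 mod 37. 32⁻¹ ≡ 22 (mod 37) since 32·22 = 704 ≡ 1, so λ ≡ 9.
  x = λ² - 32 - 27 = 81 - 59 ≡ 22; y = λ·(32 - 22) - 9 ≡ 7. → (22, 7)
7P: (22, 7) + (27, 1). λ = (1 - 7)/(27 - 22) ≡ 31/5 mod 37. 5⁻¹ ≡ 15 (mod 37), so λ ≡ 21.
  x = λ² - 22 - 27 = 441 - 49 ≡ 22; y = λ·(22 - 22) - 7 ≡ 30. → (22, 30)
8P: (22, 30) + (27, 1). λ = (1 - 30)/(27 - 22) ≡ 8/5 mod 37. 5⁻¹ ≡ 15 (mod 37), so λ ≡ 9.
  x = λ² - 22 - 27 = 81 - 49 ≡ 32; y = λ·(22 - 32) - 30 ≡ 28. → (32, 28)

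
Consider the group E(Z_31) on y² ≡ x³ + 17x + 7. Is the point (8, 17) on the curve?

y² = 17² ≡ 10; x³ + 17x + 7 = 655 ≡ 4 (mod 31). 10 ≠ 4.

no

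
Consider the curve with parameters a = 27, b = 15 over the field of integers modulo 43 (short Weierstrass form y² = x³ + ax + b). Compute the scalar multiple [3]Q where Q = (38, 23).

Repeated addition: build up to 3Q.
2Q: tangent at (38, 23): λ = (3·38² + 27)/(2·23) ≡ 16/3. 3⁻¹ ≡ 29 (mod 43) since 3·29 = 87 ≡ 1, so λ ≡ 16·29 ≡ 34.
  x = λ² - 38 - 38 = 1156 - 76 ≡ 5; y = λ·(38 - 5) - 23 ≡ 24. → (5, 24)
3Q: (5, 24) + (38, 23). λ = (23 - 24)/(38 - 5) ≡ 42/33 mod 43. 33⁻¹ ≡ 30 (mod 43) since 33·30 = 990 ≡ 1, so λ ≡ 13.
  x = λ² - 5 - 38 = 169 - 43 ≡ 40; y = λ·(5 - 40) - 24 ≡ 37. → (40, 37)

(40, 37)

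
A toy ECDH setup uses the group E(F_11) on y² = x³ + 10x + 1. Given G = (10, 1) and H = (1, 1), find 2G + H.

(5, 0)

First 2G:
Repeated addition: build up to 2G.
2G: tangent at (10, 1): λ = (3·10² + 10)/(2·1) ≡ 2/2. 2⁻¹ ≡ 6 (mod 11), so λ ≡ 2·6 ≡ 1.
  x = λ² - 10 - 10 = 1 - 20 ≡ 3; y = λ·(10 - 3) - 1 ≡ 6. → (3, 6)
2G = (3, 6).
Finally 2G + H:
(3, 6) + (1, 1). λ = (1 - 6)/(1 - 3) ≡ 6/9 mod 11. 9⁻¹ ≡ 5 (mod 11), so λ ≡ 8.
  x = λ² - 3 - 1 = 64 - 4 ≡ 5; y = λ·(3 - 5) - 6 ≡ 0. → (5, 0)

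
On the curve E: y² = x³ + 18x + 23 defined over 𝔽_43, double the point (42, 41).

tangent at (42, 41): λ = (3·42² + 18)/(2·41) ≡ 21/39. 39⁻¹ ≡ 32 (mod 43) since 39·32 = 1248 ≡ 1, so λ ≡ 21·32 ≡ 27.
  x = λ² - 42 - 42 = 729 - 84 ≡ 0; y = λ·(42 - 0) - 41 ≡ 18. → (0, 18)

(0, 18)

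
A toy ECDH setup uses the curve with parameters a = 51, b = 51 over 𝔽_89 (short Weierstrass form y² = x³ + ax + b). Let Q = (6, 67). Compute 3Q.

(26, 68)

Repeated addition: build up to 3Q.
2Q: tangent at (6, 67): λ = (3·6² + 51)/(2·67) ≡ 70/45. 45⁻¹ ≡ 2 (mod 89) since 45·2 = 90 ≡ 1, so λ ≡ 70·2 ≡ 51.
  x = λ² - 6 - 6 = 2601 - 12 ≡ 8; y = λ·(6 - 8) - 67 ≡ 9. → (8, 9)
3Q: (8, 9) + (6, 67). λ = (67 - 9)/(6 - 8) ≡ 58/87 mod 89. 87⁻¹ ≡ 44 (mod 89), so λ ≡ 60.
  x = λ² - 8 - 6 = 3600 - 14 ≡ 26; y = λ·(8 - 26) - 9 ≡ 68. → (26, 68)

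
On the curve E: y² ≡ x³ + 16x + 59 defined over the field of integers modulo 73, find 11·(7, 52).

Write Q = (7, 52).
Repeated addition: build up to 11Q.
2Q: tangent at (7, 52): λ = (3·7² + 16)/(2·52) ≡ 17/31. 31⁻¹ ≡ 33 (mod 73), so λ ≡ 17·33 ≡ 50.
  x = λ² - 7 - 7 = 2500 - 14 ≡ 4; y = λ·(7 - 4) - 52 ≡ 25. → (4, 25)
3Q: (4, 25) + (7, 52). λ = (52 - 25)/(7 - 4) ≡ 27/3 mod 73. 3⁻¹ ≡ 49 (mod 73), so λ ≡ 9.
  x = λ² - 4 - 7 = 81 - 11 ≡ 70; y = λ·(4 - 70) - 25 ≡ 38. → (70, 38)
4Q: (70, 38) + (7, 52). λ = (52 - 38)/(7 - 70) ≡ 14/10 mod 73. 10⁻¹ ≡ 22 (mod 73) since 10·22 = 220 ≡ 1, so λ ≡ 16.
  x = λ² - 70 - 7 = 256 - 77 ≡ 33; y = λ·(70 - 33) - 38 ≡ 43. → (33, 43)
5Q: (33, 43) + (7, 52). λ = (52 - 43)/(7 - 33) ≡ 9/47 mod 73. 47⁻¹ ≡ 14 (mod 73) since 47·14 = 658 ≡ 1, so λ ≡ 53.
  x = λ² - 33 - 7 = 2809 - 40 ≡ 68; y = λ·(33 - 68) - 43 ≡ 0. → (68, 0)
6Q: (68, 0) + (7, 52). λ = (52 - 0)/(7 - 68) ≡ 52/12 mod 73. 12⁻¹ ≡ 67 (mod 73), so λ ≡ 53.
  x = λ² - 68 - 7 = 2809 - 75 ≡ 33; y = λ·(68 - 33) - 0 ≡ 30. → (33, 30)
7Q: (33, 30) + (7, 52). λ = (52 - 30)/(7 - 33) ≡ 22/47 mod 73. 47⁻¹ ≡ 14 (mod 73), so λ ≡ 16.
  x = λ² - 33 - 7 = 256 - 40 ≡ 70; y = λ·(33 - 70) - 30 ≡ 35. → (70, 35)
8Q: (70, 35) + (7, 52). λ = (52 - 35)/(7 - 70) ≡ 17/10 mod 73. 10⁻¹ ≡ 22 (mod 73) since 10·22 = 220 ≡ 1, so λ ≡ 9.
  x = λ² - 70 - 7 = 81 - 77 ≡ 4; y = λ·(70 - 4) - 35 ≡ 48. → (4, 48)
9Q: (4, 48) + (7, 52). λ = (52 - 48)/(7 - 4) ≡ 4/3 mod 73. 3⁻¹ ≡ 49 (mod 73), so λ ≡ 50.
  x = λ² - 4 - 7 = 2500 - 11 ≡ 7; y = λ·(4 - 7) - 48 ≡ 21. → (7, 21)
10Q: (7, 21) + (7, 52): same x and y₁ ≡ -y₂, so the sum is O.
11Q: O + (7, 52) = (7, 52) (identity).

(7, 52)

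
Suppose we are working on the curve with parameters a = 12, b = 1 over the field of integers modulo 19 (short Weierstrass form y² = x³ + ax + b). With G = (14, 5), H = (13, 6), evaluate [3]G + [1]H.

First 3G:
Repeated addition: build up to 3G.
2G: tangent at (14, 5): λ = (3·14² + 12)/(2·5) ≡ 11/10. 10⁻¹ ≡ 2 (mod 19), so λ ≡ 11·2 ≡ 3.
  x = λ² - 14 - 14 = 9 - 28 ≡ 0; y = λ·(14 - 0) - 5 ≡ 18. → (0, 18)
3G: (0, 18) + (14, 5). λ = (5 - 18)/(14 - 0) ≡ 6/14 mod 19. 14⁻¹ ≡ 15 (mod 19), so λ ≡ 14.
  x = λ² - 0 - 14 = 196 - 14 ≡ 11; y = λ·(0 - 11) - 18 ≡ 18. → (11, 18)
3G = (11, 18).
Finally 3G + H:
(11, 18) + (13, 6). λ = (6 - 18)/(13 - 11) ≡ 7/2 mod 19. 2⁻¹ ≡ 10 (mod 19) since 2·10 = 20 ≡ 1, so λ ≡ 13.
  x = λ² - 11 - 13 = 169 - 24 ≡ 12; y = λ·(11 - 12) - 18 ≡ 7. → (12, 7)

(12, 7)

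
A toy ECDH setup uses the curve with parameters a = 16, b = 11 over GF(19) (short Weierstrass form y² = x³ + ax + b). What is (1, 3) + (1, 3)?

(17, 16)

tangent at (1, 3): λ = (3·1² + 16)/(2·3) ≡ 0/6. 6⁻¹ ≡ 16 (mod 19) since 6·16 = 96 ≡ 1, so λ ≡ 0·16 ≡ 0.
  x = λ² - 1 - 1 = 0 - 2 ≡ 17; y = λ·(1 - 17) - 3 ≡ 16. → (17, 16)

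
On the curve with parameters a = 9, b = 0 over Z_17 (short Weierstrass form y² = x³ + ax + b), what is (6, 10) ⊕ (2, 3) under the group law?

(6, 10) + (2, 3). λ = (3 - 10)/(2 - 6) ≡ 10/13 mod 17. 13⁻¹ ≡ 4 (mod 17) since 13·4 = 52 ≡ 1, so λ ≡ 6.
  x = λ² - 6 - 2 = 36 - 8 ≡ 11; y = λ·(6 - 11) - 10 ≡ 11. → (11, 11)

(11, 11)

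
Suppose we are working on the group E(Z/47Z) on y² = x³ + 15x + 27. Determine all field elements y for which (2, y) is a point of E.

21, 26

x³ + 15x + 27 = 65 ≡ 18 (mod 47).
Square roots of 18 mod 47: 21 and 26 (since 21² = 441 ≡ 18).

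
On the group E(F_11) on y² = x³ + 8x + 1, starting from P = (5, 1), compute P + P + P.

Repeated addition: build up to 3P.
2P: tangent at (5, 1): λ = (3·5² + 8)/(2·1) ≡ 6/2. 2⁻¹ ≡ 6 (mod 11) since 2·6 = 12 ≡ 1, so λ ≡ 6·6 ≡ 3.
  x = λ² - 5 - 5 = 9 - 10 ≡ 10; y = λ·(5 - 10) - 1 ≡ 6. → (10, 6)
3P: (10, 6) + (5, 1). λ = (1 - 6)/(5 - 10) ≡ 6/6 mod 11. 6⁻¹ ≡ 2 (mod 11) since 6·2 = 12 ≡ 1, so λ ≡ 1.
  x = λ² - 10 - 5 = 1 - 15 ≡ 8; y = λ·(10 - 8) - 6 ≡ 7. → (8, 7)

(8, 7)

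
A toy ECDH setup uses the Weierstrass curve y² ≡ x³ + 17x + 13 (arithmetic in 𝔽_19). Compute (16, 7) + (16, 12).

O

The two points share x = 16 and their y-coordinates satisfy 7 + 12 ≡ 0 (mod 19), so they are inverses. Their sum is ∞.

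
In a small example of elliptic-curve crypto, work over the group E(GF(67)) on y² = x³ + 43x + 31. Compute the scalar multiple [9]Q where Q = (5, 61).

Double-and-add on 9 = (1001)₂. Start with Q = (5, 61) for the leading 1-bit.
double: tangent at (5, 61): λ = (3·5² + 43)/(2·61) ≡ 51/55. 55⁻¹ ≡ 39 (mod 67) since 55·39 = 2145 ≡ 1, so λ ≡ 51·39 ≡ 46.
  x = λ² - 5 - 5 = 2116 - 10 ≡ 29; y = λ·(5 - 29) - 61 ≡ 41. → (29, 41)
double: tangent at (29, 41): λ = (3·29² + 43)/(2·41) ≡ 20/15. 15⁻¹ ≡ 9 (mod 67), so λ ≡ 20·9 ≡ 46.
  x = λ² - 29 - 29 = 2116 - 58 ≡ 48; y = λ·(29 - 48) - 41 ≡ 23. → (48, 23)
double: tangent at (48, 23): λ = (3·48² + 43)/(2·23) ≡ 54/46. 46⁻¹ ≡ 51 (mod 67) since 46·51 = 2346 ≡ 1, so λ ≡ 54·51 ≡ 7.
  x = λ² - 48 - 48 = 49 - 96 ≡ 20; y = λ·(48 - 20) - 23 ≡ 39. → (20, 39)
add Q: (20, 39) + (5, 61). λ = (61 - 39)/(5 - 20) ≡ 22/52 mod 67. 52⁻¹ ≡ 58 (mod 67), so λ ≡ 3.
  x = λ² - 20 - 5 = 9 - 25 ≡ 51; y = λ·(20 - 51) - 39 ≡ 2. → (51, 2)

(51, 2)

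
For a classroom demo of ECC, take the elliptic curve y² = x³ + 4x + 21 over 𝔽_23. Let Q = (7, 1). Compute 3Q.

(8, 6)

Repeated addition: build up to 3Q.
2Q: tangent at (7, 1): λ = (3·7² + 4)/(2·1) ≡ 13/2. 2⁻¹ ≡ 12 (mod 23) since 2·12 = 24 ≡ 1, so λ ≡ 13·12 ≡ 18.
  x = λ² - 7 - 7 = 324 - 14 ≡ 11; y = λ·(7 - 11) - 1 ≡ 19. → (11, 19)
3Q: (11, 19) + (7, 1). λ = (1 - 19)/(7 - 11) ≡ 5/19 mod 23. 19⁻¹ ≡ 17 (mod 23) since 19·17 = 323 ≡ 1, so λ ≡ 16.
  x = λ² - 11 - 7 = 256 - 18 ≡ 8; y = λ·(11 - 8) - 19 ≡ 6. → (8, 6)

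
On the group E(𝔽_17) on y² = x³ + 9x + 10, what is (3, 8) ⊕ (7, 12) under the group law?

(3, 8) + (7, 12). λ = (12 - 8)/(7 - 3) ≡ 4/4 mod 17. 4⁻¹ ≡ 13 (mod 17), so λ ≡ 1.
  x = λ² - 3 - 7 = 1 - 10 ≡ 8; y = λ·(3 - 8) - 8 ≡ 4. → (8, 4)

(8, 4)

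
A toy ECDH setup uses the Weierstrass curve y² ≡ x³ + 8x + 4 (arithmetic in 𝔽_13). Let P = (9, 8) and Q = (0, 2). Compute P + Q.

(9, 8) + (0, 2). λ = (2 - 8)/(0 - 9) ≡ 7/4 mod 13. 4⁻¹ ≡ 10 (mod 13) since 4·10 = 40 ≡ 1, so λ ≡ 5.
  x = λ² - 9 - 0 = 25 - 9 ≡ 3; y = λ·(9 - 3) - 8 ≡ 9. → (3, 9)

(3, 9)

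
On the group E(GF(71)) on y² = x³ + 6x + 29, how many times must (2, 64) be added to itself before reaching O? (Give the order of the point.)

3

2P: tangent at (2, 64): λ = (3·2² + 6)/(2·64) ≡ 18/57. 57⁻¹ ≡ 5 (mod 71) since 57·5 = 285 ≡ 1, so λ ≡ 18·5 ≡ 19.
  x = λ² - 2 - 2 = 361 - 4 ≡ 2; y = λ·(2 - 2) - 64 ≡ 7. → (2, 7)
3P: (2, 7) + (2, 64): same x and y₁ ≡ -y₂, so the sum is O.
3P = O, so the order is 3.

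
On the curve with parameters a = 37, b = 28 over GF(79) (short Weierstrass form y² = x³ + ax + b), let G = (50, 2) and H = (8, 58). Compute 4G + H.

(52, 53)

First 4G:
Double-and-add on 4 = (100)₂. Start with G = (50, 2) for the leading 1-bit.
double: tangent at (50, 2): λ = (3·50² + 37)/(2·2) ≡ 32/4. 4⁻¹ ≡ 20 (mod 79) since 4·20 = 80 ≡ 1, so λ ≡ 32·20 ≡ 8.
  x = λ² - 50 - 50 = 64 - 100 ≡ 43; y = λ·(50 - 43) - 2 ≡ 54. → (43, 54)
double: tangent at (43, 54): λ = (3·43² + 37)/(2·54) ≡ 54/29. 29⁻¹ ≡ 30 (mod 79) since 29·30 = 870 ≡ 1, so λ ≡ 54·30 ≡ 40.
  x = λ² - 43 - 43 = 1600 - 86 ≡ 13; y = λ·(43 - 13) - 54 ≡ 40. → (13, 40)
4G = (13, 40).
Finally 4G + H:
(13, 40) + (8, 58). λ = (58 - 40)/(8 - 13) ≡ 18/74 mod 79. 74⁻¹ ≡ 63 (mod 79), so λ ≡ 28.
  x = λ² - 13 - 8 = 784 - 21 ≡ 52; y = λ·(13 - 52) - 40 ≡ 53. → (52, 53)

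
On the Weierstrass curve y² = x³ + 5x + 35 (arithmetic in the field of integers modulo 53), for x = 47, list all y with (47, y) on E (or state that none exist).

1, 52

x³ + 5x + 35 = 104093 ≡ 1 (mod 53).
Square roots of 1 mod 53: 1 and 52 (since 1² = 1 ≡ 1).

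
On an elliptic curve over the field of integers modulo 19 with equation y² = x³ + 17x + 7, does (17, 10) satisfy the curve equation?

y² = 10² ≡ 5; x³ + 17x + 7 = 5209 ≡ 3 (mod 19). 5 ≠ 3.

no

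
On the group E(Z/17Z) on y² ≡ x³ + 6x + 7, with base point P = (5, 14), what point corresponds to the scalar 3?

(10, 9)

Repeated addition: build up to 3P.
2P: tangent at (5, 14): λ = (3·5² + 6)/(2·14) ≡ 13/11. 11⁻¹ ≡ 14 (mod 17), so λ ≡ 13·14 ≡ 12.
  x = λ² - 5 - 5 = 144 - 10 ≡ 15; y = λ·(5 - 15) - 14 ≡ 2. → (15, 2)
3P: (15, 2) + (5, 14). λ = (14 - 2)/(5 - 15) ≡ 12/7 mod 17. 7⁻¹ ≡ 5 (mod 17), so λ ≡ 9.
  x = λ² - 15 - 5 = 81 - 20 ≡ 10; y = λ·(15 - 10) - 2 ≡ 9. → (10, 9)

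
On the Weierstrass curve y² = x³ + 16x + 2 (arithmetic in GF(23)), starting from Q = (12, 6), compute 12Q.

Double-and-add on 12 = (1100)₂. Start with Q = (12, 6) for the leading 1-bit.
double: tangent at (12, 6): λ = (3·12² + 16)/(2·6) ≡ 11/12. 12⁻¹ ≡ 2 (mod 23) since 12·2 = 24 ≡ 1, so λ ≡ 11·2 ≡ 22.
  x = λ² - 12 - 12 = 484 - 24 ≡ 0; y = λ·(12 - 0) - 6 ≡ 5. → (0, 5)
add Q: (0, 5) + (12, 6). λ = (6 - 5)/(12 - 0) ≡ 1/12 mod 23. 12⁻¹ ≡ 2 (mod 23), so λ ≡ 2.
  x = λ² - 0 - 12 = 4 - 12 ≡ 15; y = λ·(0 - 15) - 5 ≡ 11. → (15, 11)
double: tangent at (15, 11): λ = (3·15² + 16)/(2·11) ≡ 1/22. 22⁻¹ ≡ 22 (mod 23) since 22·22 = 484 ≡ 1, so λ ≡ 1·22 ≡ 22.
  x = λ² - 15 - 15 = 484 - 30 ≡ 17; y = λ·(15 - 17) - 11 ≡ 14. → (17, 14)
double: tangent at (17, 14): λ = (3·17² + 16)/(2·14) ≡ 9/5. 5⁻¹ ≡ 14 (mod 23) since 5·14 = 70 ≡ 1, so λ ≡ 9·14 ≡ 11.
  x = λ² - 17 - 17 = 121 - 34 ≡ 18; y = λ·(17 - 18) - 14 ≡ 21. → (18, 21)

(18, 21)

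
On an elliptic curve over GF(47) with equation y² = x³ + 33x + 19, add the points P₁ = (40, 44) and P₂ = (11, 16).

(40, 44) + (11, 16). λ = (16 - 44)/(11 - 40) ≡ 19/18 mod 47. 18⁻¹ ≡ 34 (mod 47), so λ ≡ 35.
  x = λ² - 40 - 11 = 1225 - 51 ≡ 46; y = λ·(40 - 46) - 44 ≡ 28. → (46, 28)

(46, 28)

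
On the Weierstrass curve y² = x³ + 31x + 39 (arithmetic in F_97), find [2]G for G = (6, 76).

tangent at (6, 76): λ = (3·6² + 31)/(2·76) ≡ 42/55. 55⁻¹ ≡ 30 (mod 97), so λ ≡ 42·30 ≡ 96.
  x = λ² - 6 - 6 = 9216 - 12 ≡ 86; y = λ·(6 - 86) - 76 ≡ 4. → (86, 4)

(86, 4)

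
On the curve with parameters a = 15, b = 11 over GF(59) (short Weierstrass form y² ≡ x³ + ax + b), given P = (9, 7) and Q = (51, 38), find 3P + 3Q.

(22, 30)

First 3P:
Repeated addition: build up to 3P.
2P: tangent at (9, 7): λ = (3·9² + 15)/(2·7) ≡ 22/14. 14⁻¹ ≡ 38 (mod 59) since 14·38 = 532 ≡ 1, so λ ≡ 22·38 ≡ 10.
  x = λ² - 9 - 9 = 100 - 18 ≡ 23; y = λ·(9 - 23) - 7 ≡ 30. → (23, 30)
3P: (23, 30) + (9, 7). λ = (7 - 30)/(9 - 23) ≡ 36/45 mod 59. 45⁻¹ ≡ 21 (mod 59) since 45·21 = 945 ≡ 1, so λ ≡ 48.
  x = λ² - 23 - 9 = 2304 - 32 ≡ 30; y = λ·(23 - 30) - 30 ≡ 47. → (30, 47)
3P = (30, 47).
Next 3Q:
Repeated addition: build up to 3Q.
2Q: tangent at (51, 38): λ = (3·51² + 15)/(2·38) ≡ 30/17. 17⁻¹ ≡ 7 (mod 59) since 17·7 = 119 ≡ 1, so λ ≡ 30·7 ≡ 33.
  x = λ² - 51 - 51 = 1089 - 102 ≡ 43; y = λ·(51 - 43) - 38 ≡ 49. → (43, 49)
3Q: (43, 49) + (51, 38). λ = (38 - 49)/(51 - 43) ≡ 48/8 mod 59. 8⁻¹ ≡ 37 (mod 59), so λ ≡ 6.
  x = λ² - 43 - 51 = 36 - 94 ≡ 1; y = λ·(43 - 1) - 49 ≡ 26. → (1, 26)
3Q = (1, 26).
Finally 3P + 3Q:
(30, 47) + (1, 26). λ = (26 - 47)/(1 - 30) ≡ 38/30 mod 59. 30⁻¹ ≡ 2 (mod 59), so λ ≡ 17.
  x = λ² - 30 - 1 = 289 - 31 ≡ 22; y = λ·(30 - 22) - 47 ≡ 30. → (22, 30)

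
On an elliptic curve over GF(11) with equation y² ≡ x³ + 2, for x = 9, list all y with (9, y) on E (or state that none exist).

x³ + 0x + 2 = 731 ≡ 5 (mod 11).
Square roots of 5 mod 11: 4 and 7 (since 4² = 16 ≡ 5).

4, 7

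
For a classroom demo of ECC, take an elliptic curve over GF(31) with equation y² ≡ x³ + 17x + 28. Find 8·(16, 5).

(0, 20)

Write Q = (16, 5).
Repeated addition: build up to 8Q.
2Q: tangent at (16, 5): λ = (3·16² + 17)/(2·5) ≡ 10/10. 10⁻¹ ≡ 28 (mod 31), so λ ≡ 10·28 ≡ 1.
  x = λ² - 16 - 16 = 1 - 32 ≡ 0; y = λ·(16 - 0) - 5 ≡ 11. → (0, 11)
3Q: (0, 11) + (16, 5). λ = (5 - 11)/(16 - 0) ≡ 25/16 mod 31. 16⁻¹ ≡ 2 (mod 31) since 16·2 = 32 ≡ 1, so λ ≡ 19.
  x = λ² - 0 - 16 = 361 - 16 ≡ 4; y = λ·(0 - 4) - 11 ≡ 6. → (4, 6)
4Q: (4, 6) + (16, 5). λ = (5 - 6)/(16 - 4) ≡ 30/12 mod 31. 12⁻¹ ≡ 13 (mod 31), so λ ≡ 18.
  x = λ² - 4 - 16 = 324 - 20 ≡ 25; y = λ·(4 - 25) - 6 ≡ 19. → (25, 19)
5Q: (25, 19) + (16, 5). λ = (5 - 19)/(16 - 25) ≡ 17/22 mod 31. 22⁻¹ ≡ 24 (mod 31), so λ ≡ 5.
  x = λ² - 25 - 16 = 25 - 41 ≡ 15; y = λ·(25 - 15) - 19 ≡ 0. → (15, 0)
6Q: (15, 0) + (16, 5). λ = (5 - 0)/(16 - 15) ≡ 5/1 mod 31. 1⁻¹ ≡ 1 (mod 31), so λ ≡ 5.
  x = λ² - 15 - 16 = 25 - 31 ≡ 25; y = λ·(15 - 25) - 0 ≡ 12. → (25, 12)
7Q: (25, 12) + (16, 5). λ = (5 - 12)/(16 - 25) ≡ 24/22 mod 31. 22⁻¹ ≡ 24 (mod 31) since 22·24 = 528 ≡ 1, so λ ≡ 18.
  x = λ² - 25 - 16 = 324 - 41 ≡ 4; y = λ·(25 - 4) - 12 ≡ 25. → (4, 25)
8Q: (4, 25) + (16, 5). λ = (5 - 25)/(16 - 4) ≡ 11/12 mod 31. 12⁻¹ ≡ 13 (mod 31), so λ ≡ 19.
  x = λ² - 4 - 16 = 361 - 20 ≡ 0; y = λ·(4 - 0) - 25 ≡ 20. → (0, 20)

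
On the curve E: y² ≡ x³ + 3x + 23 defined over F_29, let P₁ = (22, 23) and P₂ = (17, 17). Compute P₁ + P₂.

(10, 3)

(22, 23) + (17, 17). λ = (17 - 23)/(17 - 22) ≡ 23/24 mod 29. 24⁻¹ ≡ 23 (mod 29), so λ ≡ 7.
  x = λ² - 22 - 17 = 49 - 39 ≡ 10; y = λ·(22 - 10) - 23 ≡ 3. → (10, 3)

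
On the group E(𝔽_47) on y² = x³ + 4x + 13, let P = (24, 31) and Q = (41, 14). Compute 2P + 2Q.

(46, 33)

First 2P:
Repeated addition: build up to 2P.
2P: tangent at (24, 31): λ = (3·24² + 4)/(2·31) ≡ 40/15. 15⁻¹ ≡ 22 (mod 47), so λ ≡ 40·22 ≡ 34.
  x = λ² - 24 - 24 = 1156 - 48 ≡ 27; y = λ·(24 - 27) - 31 ≡ 8. → (27, 8)
2P = (27, 8).
Next 2Q:
Repeated addition: build up to 2Q.
2Q: tangent at (41, 14): λ = (3·41² + 4)/(2·14) ≡ 18/28. 28⁻¹ ≡ 42 (mod 47), so λ ≡ 18·42 ≡ 4.
  x = λ² - 41 - 41 = 16 - 82 ≡ 28; y = λ·(41 - 28) - 14 ≡ 38. → (28, 38)
2Q = (28, 38).
Finally 2P + 2Q:
(27, 8) + (28, 38). λ = (38 - 8)/(28 - 27) ≡ 30/1 mod 47. 1⁻¹ ≡ 1 (mod 47), so λ ≡ 30.
  x = λ² - 27 - 28 = 900 - 55 ≡ 46; y = λ·(27 - 46) - 8 ≡ 33. → (46, 33)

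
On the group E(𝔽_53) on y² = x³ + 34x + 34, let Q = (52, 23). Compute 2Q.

(44, 18)

tangent at (52, 23): λ = (3·52² + 34)/(2·23) ≡ 37/46. 46⁻¹ ≡ 15 (mod 53) since 46·15 = 690 ≡ 1, so λ ≡ 37·15 ≡ 25.
  x = λ² - 52 - 52 = 625 - 104 ≡ 44; y = λ·(52 - 44) - 23 ≡ 18. → (44, 18)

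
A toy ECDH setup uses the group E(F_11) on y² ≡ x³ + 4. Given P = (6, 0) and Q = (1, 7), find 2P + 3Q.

(3, 3)

First 2P:
Repeated addition: build up to 2P.
2P: (6, 0) + (6, 0): same x and y₁ ≡ -y₂, so the sum is 𝒪.
2P = 𝒪.
Next 3Q:
Repeated addition: build up to 3Q.
2Q: tangent at (1, 7): λ = (3·1² + 0)/(2·7) ≡ 3/3. 3⁻¹ ≡ 4 (mod 11), so λ ≡ 3·4 ≡ 1.
  x = λ² - 1 - 1 = 1 - 2 ≡ 10; y = λ·(1 - 10) - 7 ≡ 6. → (10, 6)
3Q: (10, 6) + (1, 7). λ = (7 - 6)/(1 - 10) ≡ 1/2 mod 11. 2⁻¹ ≡ 6 (mod 11) since 2·6 = 12 ≡ 1, so λ ≡ 6.
  x = λ² - 10 - 1 = 36 - 11 ≡ 3; y = λ·(10 - 3) - 6 ≡ 3. → (3, 3)
3Q = (3, 3).
Finally 2P + 3Q:
𝒪 + (3, 3) = (3, 3) (identity).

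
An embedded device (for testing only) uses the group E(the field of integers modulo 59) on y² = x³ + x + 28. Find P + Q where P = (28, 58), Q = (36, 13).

(46, 58)

(28, 58) + (36, 13). λ = (13 - 58)/(36 - 28) ≡ 14/8 mod 59. 8⁻¹ ≡ 37 (mod 59) since 8·37 = 296 ≡ 1, so λ ≡ 46.
  x = λ² - 28 - 36 = 2116 - 64 ≡ 46; y = λ·(28 - 46) - 58 ≡ 58. → (46, 58)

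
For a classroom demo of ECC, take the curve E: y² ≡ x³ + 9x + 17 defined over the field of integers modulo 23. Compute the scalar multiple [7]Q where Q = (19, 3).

(19, 20)

Repeated addition: build up to 7Q.
2Q: tangent at (19, 3): λ = (3·19² + 9)/(2·3) ≡ 11/6. 6⁻¹ ≡ 4 (mod 23) since 6·4 = 24 ≡ 1, so λ ≡ 11·4 ≡ 21.
  x = λ² - 19 - 19 = 441 - 38 ≡ 12; y = λ·(19 - 12) - 3 ≡ 6. → (12, 6)
3Q: (12, 6) + (19, 3). λ = (3 - 6)/(19 - 12) ≡ 20/7 mod 23. 7⁻¹ ≡ 10 (mod 23), so λ ≡ 16.
  x = λ² - 12 - 19 = 256 - 31 ≡ 18; y = λ·(12 - 18) - 6 ≡ 13. → (18, 13)
4Q: (18, 13) + (19, 3). λ = (3 - 13)/(19 - 18) ≡ 13/1 mod 23. 1⁻¹ ≡ 1 (mod 23) since 1·1 = 1 ≡ 1, so λ ≡ 13.
  x = λ² - 18 - 19 = 169 - 37 ≡ 17; y = λ·(18 - 17) - 13 ≡ 0. → (17, 0)
5Q: (17, 0) + (19, 3). λ = (3 - 0)/(19 - 17) ≡ 3/2 mod 23. 2⁻¹ ≡ 12 (mod 23), so λ ≡ 13.
  x = λ² - 17 - 19 = 169 - 36 ≡ 18; y = λ·(17 - 18) - 0 ≡ 10. → (18, 10)
6Q: (18, 10) + (19, 3). λ = (3 - 10)/(19 - 18) ≡ 16/1 mod 23. 1⁻¹ ≡ 1 (mod 23), so λ ≡ 16.
  x = λ² - 18 - 19 = 256 - 37 ≡ 12; y = λ·(18 - 12) - 10 ≡ 17. → (12, 17)
7Q: (12, 17) + (19, 3). λ = (3 - 17)/(19 - 12) ≡ 9/7 mod 23. 7⁻¹ ≡ 10 (mod 23) since 7·10 = 70 ≡ 1, so λ ≡ 21.
  x = λ² - 12 - 19 = 441 - 31 ≡ 19; y = λ·(12 - 19) - 17 ≡ 20. → (19, 20)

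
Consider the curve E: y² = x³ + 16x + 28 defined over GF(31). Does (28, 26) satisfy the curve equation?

y² = 26² ≡ 25; x³ + 16x + 28 = 22428 ≡ 15 (mod 31). 25 ≠ 15.

no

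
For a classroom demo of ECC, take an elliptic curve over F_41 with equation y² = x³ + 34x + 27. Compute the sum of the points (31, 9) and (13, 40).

(13, 1)

(31, 9) + (13, 40). λ = (40 - 9)/(13 - 31) ≡ 31/23 mod 41. 23⁻¹ ≡ 25 (mod 41), so λ ≡ 37.
  x = λ² - 31 - 13 = 1369 - 44 ≡ 13; y = λ·(31 - 13) - 9 ≡ 1. → (13, 1)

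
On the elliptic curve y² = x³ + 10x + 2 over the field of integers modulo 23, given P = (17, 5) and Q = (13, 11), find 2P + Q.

(7, 22)

First 2P:
Repeated addition: build up to 2P.
2P: tangent at (17, 5): λ = (3·17² + 10)/(2·5) ≡ 3/10. 10⁻¹ ≡ 7 (mod 23), so λ ≡ 3·7 ≡ 21.
  x = λ² - 17 - 17 = 441 - 34 ≡ 16; y = λ·(17 - 16) - 5 ≡ 16. → (16, 16)
2P = (16, 16).
Finally 2P + Q:
(16, 16) + (13, 11). λ = (11 - 16)/(13 - 16) ≡ 18/20 mod 23. 20⁻¹ ≡ 15 (mod 23) since 20·15 = 300 ≡ 1, so λ ≡ 17.
  x = λ² - 16 - 13 = 289 - 29 ≡ 7; y = λ·(16 - 7) - 16 ≡ 22. → (7, 22)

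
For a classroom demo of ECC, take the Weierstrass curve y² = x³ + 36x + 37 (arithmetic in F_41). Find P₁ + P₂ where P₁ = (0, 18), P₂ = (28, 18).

(0, 18) + (28, 18). λ = (18 - 18)/(28 - 0) ≡ 0/28 mod 41. 28⁻¹ ≡ 22 (mod 41), so λ ≡ 0.
  x = λ² - 0 - 28 = 0 - 28 ≡ 13; y = λ·(0 - 13) - 18 ≡ 23. → (13, 23)

(13, 23)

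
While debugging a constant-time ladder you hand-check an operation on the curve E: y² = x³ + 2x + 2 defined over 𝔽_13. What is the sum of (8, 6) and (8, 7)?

The two points share x = 8 and their y-coordinates satisfy 6 + 7 ≡ 0 (mod 13), so they are inverses. Their sum is O.

O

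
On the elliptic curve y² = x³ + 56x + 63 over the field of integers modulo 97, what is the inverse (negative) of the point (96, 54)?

(96, 43)

-(96, 54) = (96, -54 mod 97) = (96, 43).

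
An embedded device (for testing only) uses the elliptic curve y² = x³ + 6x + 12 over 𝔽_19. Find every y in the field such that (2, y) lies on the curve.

x³ + 6x + 12 = 32 ≡ 13 (mod 19).
13 is a non-residue mod 19; no y exists.

none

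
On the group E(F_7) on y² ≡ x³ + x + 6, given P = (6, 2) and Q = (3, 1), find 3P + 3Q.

(3, 6)

First 3P:
Repeated addition: build up to 3P.
2P: tangent at (6, 2): λ = (3·6² + 1)/(2·2) ≡ 4/4. 4⁻¹ ≡ 2 (mod 7), so λ ≡ 4·2 ≡ 1.
  x = λ² - 6 - 6 = 1 - 12 ≡ 3; y = λ·(6 - 3) - 2 ≡ 1. → (3, 1)
3P: (3, 1) + (6, 2). λ = (2 - 1)/(6 - 3) ≡ 1/3 mod 7. 3⁻¹ ≡ 5 (mod 7), so λ ≡ 5.
  x = λ² - 3 - 6 = 25 - 9 ≡ 2; y = λ·(3 - 2) - 1 ≡ 4. → (2, 4)
3P = (2, 4).
Next 3Q:
Repeated addition: build up to 3Q.
2Q: tangent at (3, 1): λ = (3·3² + 1)/(2·1) ≡ 0/2. 2⁻¹ ≡ 4 (mod 7) since 2·4 = 8 ≡ 1, so λ ≡ 0·4 ≡ 0.
  x = λ² - 3 - 3 = 0 - 6 ≡ 1; y = λ·(3 - 1) - 1 ≡ 6. → (1, 6)
3Q: (1, 6) + (3, 1). λ = (1 - 6)/(3 - 1) ≡ 2/2 mod 7. 2⁻¹ ≡ 4 (mod 7), so λ ≡ 1.
  x = λ² - 1 - 3 = 1 - 4 ≡ 4; y = λ·(1 - 4) - 6 ≡ 5. → (4, 5)
3Q = (4, 5).
Finally 3P + 3Q:
(2, 4) + (4, 5). λ = (5 - 4)/(4 - 2) ≡ 1/2 mod 7. 2⁻¹ ≡ 4 (mod 7), so λ ≡ 4.
  x = λ² - 2 - 4 = 16 - 6 ≡ 3; y = λ·(2 - 3) - 4 ≡ 6. → (3, 6)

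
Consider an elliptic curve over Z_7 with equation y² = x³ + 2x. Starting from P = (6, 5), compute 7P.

(6, 2)

Repeated addition: build up to 7P.
2P: tangent at (6, 5): λ = (3·6² + 2)/(2·5) ≡ 5/3. 3⁻¹ ≡ 5 (mod 7), so λ ≡ 5·5 ≡ 4.
  x = λ² - 6 - 6 = 16 - 12 ≡ 4; y = λ·(6 - 4) - 5 ≡ 3. → (4, 3)
3P: (4, 3) + (6, 5). λ = (5 - 3)/(6 - 4) ≡ 2/2 mod 7. 2⁻¹ ≡ 4 (mod 7) since 2·4 = 8 ≡ 1, so λ ≡ 1.
  x = λ² - 4 - 6 = 1 - 10 ≡ 5; y = λ·(4 - 5) - 3 ≡ 3. → (5, 3)
4P: (5, 3) + (6, 5). λ = (5 - 3)/(6 - 5) ≡ 2/1 mod 7. 1⁻¹ ≡ 1 (mod 7), so λ ≡ 2.
  x = λ² - 5 - 6 = 4 - 11 ≡ 0; y = λ·(5 - 0) - 3 ≡ 0. → (0, 0)
5P: (0, 0) + (6, 5). λ = (5 - 0)/(6 - 0) ≡ 5/6 mod 7. 6⁻¹ ≡ 6 (mod 7) since 6·6 = 36 ≡ 1, so λ ≡ 2.
  x = λ² - 0 - 6 = 4 - 6 ≡ 5; y = λ·(0 - 5) - 0 ≡ 4. → (5, 4)
6P: (5, 4) + (6, 5). λ = (5 - 4)/(6 - 5) ≡ 1/1 mod 7. 1⁻¹ ≡ 1 (mod 7), so λ ≡ 1.
  x = λ² - 5 - 6 = 1 - 11 ≡ 4; y = λ·(5 - 4) - 4 ≡ 4. → (4, 4)
7P: (4, 4) + (6, 5). λ = (5 - 4)/(6 - 4) ≡ 1/2 mod 7. 2⁻¹ ≡ 4 (mod 7), so λ ≡ 4.
  x = λ² - 4 - 6 = 16 - 10 ≡ 6; y = λ·(4 - 6) - 4 ≡ 2. → (6, 2)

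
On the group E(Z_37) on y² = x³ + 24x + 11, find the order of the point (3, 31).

4

2P: tangent at (3, 31): λ = (3·3² + 24)/(2·31) ≡ 14/25. 25⁻¹ ≡ 3 (mod 37), so λ ≡ 14·3 ≡ 5.
  x = λ² - 3 - 3 = 25 - 6 ≡ 19; y = λ·(3 - 19) - 31 ≡ 0. → (19, 0)
3P: (19, 0) + (3, 31). λ = (31 - 0)/(3 - 19) ≡ 31/21 mod 37. 21⁻¹ ≡ 30 (mod 37) since 21·30 = 630 ≡ 1, so λ ≡ 5.
  x = λ² - 19 - 3 = 25 - 22 ≡ 3; y = λ·(19 - 3) - 0 ≡ 6. → (3, 6)
4P: (3, 6) + (3, 31): same x and y₁ ≡ -y₂, so the sum is ∞.
4P = ∞, so the order is 4.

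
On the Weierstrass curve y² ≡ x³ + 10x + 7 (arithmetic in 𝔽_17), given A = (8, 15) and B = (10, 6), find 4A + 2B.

First 4A:
Double-and-add on 4 = (100)₂. Start with A = (8, 15) for the leading 1-bit.
double: tangent at (8, 15): λ = (3·8² + 10)/(2·15) ≡ 15/13. 13⁻¹ ≡ 4 (mod 17), so λ ≡ 15·4 ≡ 9.
  x = λ² - 8 - 8 = 81 - 16 ≡ 14; y = λ·(8 - 14) - 15 ≡ 16. → (14, 16)
double: tangent at (14, 16): λ = (3·14² + 10)/(2·16) ≡ 3/15. 15⁻¹ ≡ 8 (mod 17) since 15·8 = 120 ≡ 1, so λ ≡ 3·8 ≡ 7.
  x = λ² - 14 - 14 = 49 - 28 ≡ 4; y = λ·(14 - 4) - 16 ≡ 3. → (4, 3)
4A = (4, 3).
Next 2B:
Repeated addition: build up to 2B.
2B: tangent at (10, 6): λ = (3·10² + 10)/(2·6) ≡ 4/12. 12⁻¹ ≡ 10 (mod 17) since 12·10 = 120 ≡ 1, so λ ≡ 4·10 ≡ 6.
  x = λ² - 10 - 10 = 36 - 20 ≡ 16; y = λ·(10 - 16) - 6 ≡ 9. → (16, 9)
2B = (16, 9).
Finally 4A + 2B:
(4, 3) + (16, 9). λ = (9 - 3)/(16 - 4) ≡ 6/12 mod 17. 12⁻¹ ≡ 10 (mod 17), so λ ≡ 9.
  x = λ² - 4 - 16 = 81 - 20 ≡ 10; y = λ·(4 - 10) - 3 ≡ 11. → (10, 11)

(10, 11)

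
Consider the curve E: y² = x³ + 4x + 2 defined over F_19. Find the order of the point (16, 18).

2P: tangent at (16, 18): λ = (3·16² + 4)/(2·18) ≡ 12/17. 17⁻¹ ≡ 9 (mod 19), so λ ≡ 12·9 ≡ 13.
  x = λ² - 16 - 16 = 169 - 32 ≡ 4; y = λ·(16 - 4) - 18 ≡ 5. → (4, 5)
3P: (4, 5) + (16, 18). λ = (18 - 5)/(16 - 4) ≡ 13/12 mod 19. 12⁻¹ ≡ 8 (mod 19), so λ ≡ 9.
  x = λ² - 4 - 16 = 81 - 20 ≡ 4; y = λ·(4 - 4) - 5 ≡ 14. → (4, 14)
4P: (4, 14) + (16, 18). λ = (18 - 14)/(16 - 4) ≡ 4/12 mod 19. 12⁻¹ ≡ 8 (mod 19), so λ ≡ 13.
  x = λ² - 4 - 16 = 169 - 20 ≡ 16; y = λ·(4 - 16) - 14 ≡ 1. → (16, 1)
5P: (16, 1) + (16, 18): same x and y₁ ≡ -y₂, so the sum is O.
5P = O, so the order is 5.

5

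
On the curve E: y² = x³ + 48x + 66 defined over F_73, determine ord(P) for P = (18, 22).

2P: tangent at (18, 22): λ = (3·18² + 48)/(2·22) ≡ 71/44. 44⁻¹ ≡ 5 (mod 73) since 44·5 = 220 ≡ 1, so λ ≡ 71·5 ≡ 63.
  x = λ² - 18 - 18 = 3969 - 36 ≡ 64; y = λ·(18 - 64) - 22 ≡ 0. → (64, 0)
3P: (64, 0) + (18, 22). λ = (22 - 0)/(18 - 64) ≡ 22/27 mod 73. 27⁻¹ ≡ 46 (mod 73), so λ ≡ 63.
  x = λ² - 64 - 18 = 3969 - 82 ≡ 18; y = λ·(64 - 18) - 0 ≡ 51. → (18, 51)
4P: (18, 51) + (18, 22): same x and y₁ ≡ -y₂, so the sum is the point at infinity.
4P = the point at infinity, so the order is 4.

4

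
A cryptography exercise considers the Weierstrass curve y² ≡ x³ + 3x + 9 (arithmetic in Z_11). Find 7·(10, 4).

Write Q = (10, 4).
Double-and-add on 7 = (111)₂. Start with Q = (10, 4) for the leading 1-bit.
double: tangent at (10, 4): λ = (3·10² + 3)/(2·4) ≡ 6/8. 8⁻¹ ≡ 7 (mod 11), so λ ≡ 6·7 ≡ 9.
  x = λ² - 10 - 10 = 81 - 20 ≡ 6; y = λ·(10 - 6) - 4 ≡ 10. → (6, 10)
add Q: (6, 10) + (10, 4). λ = (4 - 10)/(10 - 6) ≡ 5/4 mod 11. 4⁻¹ ≡ 3 (mod 11) since 4·3 = 12 ≡ 1, so λ ≡ 4.
  x = λ² - 6 - 10 = 16 - 16 ≡ 0; y = λ·(6 - 0) - 10 ≡ 3. → (0, 3)
double: tangent at (0, 3): λ = (3·0² + 3)/(2·3) ≡ 3/6. 6⁻¹ ≡ 2 (mod 11), so λ ≡ 3·2 ≡ 6.
  x = λ² - 0 - 0 = 36 - 0 ≡ 3; y = λ·(0 - 3) - 3 ≡ 1. → (3, 1)
add Q: (3, 1) + (10, 4). λ = (4 - 1)/(10 - 3) ≡ 3/7 mod 11. 7⁻¹ ≡ 8 (mod 11), so λ ≡ 2.
  x = λ² - 3 - 10 = 4 - 13 ≡ 2; y = λ·(3 - 2) - 1 ≡ 1. → (2, 1)

(2, 1)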